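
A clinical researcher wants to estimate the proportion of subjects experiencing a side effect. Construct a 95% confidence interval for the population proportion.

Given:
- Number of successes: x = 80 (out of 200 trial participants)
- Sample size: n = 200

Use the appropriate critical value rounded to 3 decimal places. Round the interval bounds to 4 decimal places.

Sample proportion: p̂ = 80/200 = 0.400000

Check conditions for normal approximation:
  np̂ = 80 ≥ 10 ✓
  n(1-p̂) = 120 ≥ 10 ✓

The sample is large enough, so use a z-interval (normal approximation) for the proportion.

For 95% confidence, z* = 1.96 (from standard normal table)

Standard error: SE = √(p̂(1-p̂)/n) = √(0.400000×0.600000/200) = 0.03464102

Margin of error: E = z* × SE = 1.96 × 0.03464102 = 0.067896

Z-interval: p̂ ± E = 0.400000 ± 0.067896 = (0.332104, 0.467896)

Rounded to 4 decimal places:

(0.3321, 0.4679)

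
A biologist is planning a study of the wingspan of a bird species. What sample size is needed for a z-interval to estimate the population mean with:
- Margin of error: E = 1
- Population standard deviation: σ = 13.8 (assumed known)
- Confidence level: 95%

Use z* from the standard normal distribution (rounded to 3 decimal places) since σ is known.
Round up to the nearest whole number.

Using z* since population σ is known (z-interval formula).

For 95% confidence, z* = 1.96 (from standard normal table)

Sample size formula for z-interval: n = (z*σ/E)²

n = (1.96 × 13.8 / 1)²
  = (27.048000)²
  = 731.5943

Round up to the nearest whole number: n = 732

732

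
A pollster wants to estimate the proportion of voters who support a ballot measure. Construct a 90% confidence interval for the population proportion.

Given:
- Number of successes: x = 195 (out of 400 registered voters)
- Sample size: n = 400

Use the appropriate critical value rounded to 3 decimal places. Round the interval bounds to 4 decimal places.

Sample proportion: p̂ = 195/400 = 0.487500

Check conditions for normal approximation:
  np̂ = 195 ≥ 10 ✓
  n(1-p̂) = 205 ≥ 10 ✓

The sample is large enough, so use a z-interval (normal approximation) for the proportion.

For 90% confidence, z* = 1.645 (from standard normal table)

Standard error: SE = √(p̂(1-p̂)/n) = √(0.487500×0.512500/400) = 0.02499219

Margin of error: E = z* × SE = 1.645 × 0.02499219 = 0.041112

Z-interval: p̂ ± E = 0.487500 ± 0.041112 = (0.446388, 0.528612)

Rounded to 4 decimal places:

(0.4464, 0.5286)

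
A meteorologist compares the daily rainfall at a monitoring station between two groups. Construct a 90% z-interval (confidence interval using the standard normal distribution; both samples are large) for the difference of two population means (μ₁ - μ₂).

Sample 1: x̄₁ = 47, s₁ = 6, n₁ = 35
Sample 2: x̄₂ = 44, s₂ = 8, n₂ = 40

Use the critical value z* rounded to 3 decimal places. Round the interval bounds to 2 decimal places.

Both samples are large (n₁ = 35 ≥ 30, n₂ = 40 ≥ 30), so a z-interval for the difference of means applies.

Point estimate: x̄₁ - x̄₂ = 47 - 44 = 3

Standard error: SE = √(s₁²/n₁ + s₂²/n₂)
= √(6²/35 + 8²/40)
= √(1.028571 + 1.600000)
= 1.621287

For 90% confidence, z* = 1.645 (from standard normal table)
Margin of error: E = z* × SE = 1.645 × 1.621287 = 2.6670

Z-interval: (x̄₁ - x̄₂) ± E = 3 ± 2.6670 = (0.3330, 5.6670)

Rounded to 2 decimal places:

(0.33, 5.67)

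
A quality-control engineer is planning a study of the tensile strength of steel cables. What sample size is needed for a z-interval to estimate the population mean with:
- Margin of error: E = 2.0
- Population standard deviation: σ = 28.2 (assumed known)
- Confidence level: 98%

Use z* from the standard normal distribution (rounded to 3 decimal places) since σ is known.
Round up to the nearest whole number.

Using z* since population σ is known (z-interval formula).

For 98% confidence, z* = 2.326 (from standard normal table)

Sample size formula for z-interval: n = (z*σ/E)²

n = (2.326 × 28.2 / 2.0)²
  = (32.796600)²
  = 1075.6170

Round up to the nearest whole number: n = 1076

1076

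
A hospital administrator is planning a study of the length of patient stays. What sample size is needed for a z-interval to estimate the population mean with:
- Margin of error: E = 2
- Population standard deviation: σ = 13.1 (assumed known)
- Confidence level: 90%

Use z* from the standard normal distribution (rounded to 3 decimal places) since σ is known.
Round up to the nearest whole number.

Using z* since population σ is known (z-interval formula).

For 90% confidence, z* = 1.645 (from standard normal table)

Sample size formula for z-interval: n = (z*σ/E)²

n = (1.645 × 13.1 / 2)²
  = (10.774750)²
  = 116.0952

Round up to the nearest whole number: n = 117

117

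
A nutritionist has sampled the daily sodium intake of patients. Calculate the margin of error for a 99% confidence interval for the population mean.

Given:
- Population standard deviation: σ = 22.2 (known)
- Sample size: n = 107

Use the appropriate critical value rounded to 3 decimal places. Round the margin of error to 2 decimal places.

The population standard deviation σ is known, so use the z-interval margin of error formula.

For 99% confidence, z* = 2.576 (from standard normal table)

Margin of error formula for z-interval: E = z* × σ/√n

E = 2.576 × 22.2/√107
  = 2.576 × 2.146155
  = 5.5285

Rounded to 2 decimal places:

5.53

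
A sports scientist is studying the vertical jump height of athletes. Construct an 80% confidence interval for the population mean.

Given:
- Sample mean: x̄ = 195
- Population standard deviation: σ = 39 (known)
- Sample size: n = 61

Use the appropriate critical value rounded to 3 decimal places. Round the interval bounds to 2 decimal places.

The population standard deviation σ is known, so use a z-interval (standard normal critical value).

For 80% confidence, z* = 1.282 (from standard normal table)

Standard error: SE = σ/√n = 39/√61 = 4.993438

Margin of error: E = z* × SE = 1.282 × 4.993438 = 6.4016

Z-interval: x̄ ± E = 195 ± 6.4016 = (188.5984, 201.4016)

Rounded to 2 decimal places:

(188.60, 201.40)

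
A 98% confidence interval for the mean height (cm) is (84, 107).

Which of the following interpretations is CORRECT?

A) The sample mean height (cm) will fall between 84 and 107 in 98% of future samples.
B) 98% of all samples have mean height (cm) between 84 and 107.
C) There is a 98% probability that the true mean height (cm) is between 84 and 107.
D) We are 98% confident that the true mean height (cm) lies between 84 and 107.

A confidence interval represents our confidence in the procedure, not a probability statement about the parameter.

Key concept: If we repeated this sampling process many times and computed a 98% CI each time, about 98% of those intervals would contain the true population parameter.

For this specific interval (84, 107):
- Midpoint (point estimate): 95.5
- Margin of error: 11.5

The correct interpretation is the one stating confidence that the true parameter lies in the interval — option D.

D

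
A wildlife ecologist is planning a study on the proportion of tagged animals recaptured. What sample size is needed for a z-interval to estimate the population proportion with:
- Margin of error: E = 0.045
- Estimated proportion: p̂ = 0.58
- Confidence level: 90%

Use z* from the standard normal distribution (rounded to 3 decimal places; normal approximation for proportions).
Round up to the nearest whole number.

Using z* for proportion z-interval (normal approximation).

For 90% confidence, z* = 1.645 (from standard normal table)

Sample size formula for proportion z-interval: n = z*²p̂(1-p̂)/E²

n = 1.645² × 0.58 × 0.42 / 0.045²
  = 2.706025 × 0.2436 / 0.002025
  = 325.5248

Round up to the nearest whole number: n = 326

326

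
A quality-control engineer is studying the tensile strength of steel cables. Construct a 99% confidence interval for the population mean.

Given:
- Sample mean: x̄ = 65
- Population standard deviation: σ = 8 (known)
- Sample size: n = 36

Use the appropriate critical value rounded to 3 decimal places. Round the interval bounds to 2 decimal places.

The population standard deviation σ is known, so use a z-interval (standard normal critical value).

For 99% confidence, z* = 2.576 (from standard normal table)

Standard error: SE = σ/√n = 8/√36 = 1.333333

Margin of error: E = z* × SE = 2.576 × 1.333333 = 3.4347

Z-interval: x̄ ± E = 65 ± 3.4347 = (61.5653, 68.4347)

Rounded to 2 decimal places:

(61.57, 68.43)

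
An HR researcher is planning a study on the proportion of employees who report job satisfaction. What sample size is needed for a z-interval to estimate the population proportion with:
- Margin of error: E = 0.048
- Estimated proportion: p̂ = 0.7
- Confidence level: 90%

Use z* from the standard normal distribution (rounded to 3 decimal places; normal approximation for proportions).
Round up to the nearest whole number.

Using z* for proportion z-interval (normal approximation).

For 90% confidence, z* = 1.645 (from standard normal table)

Sample size formula for proportion z-interval: n = z*²p̂(1-p̂)/E²

n = 1.645² × 0.7 × 0.3 / 0.048²
  = 2.706025 × 0.21 / 0.002304
  = 246.6429

Round up to the nearest whole number: n = 247

247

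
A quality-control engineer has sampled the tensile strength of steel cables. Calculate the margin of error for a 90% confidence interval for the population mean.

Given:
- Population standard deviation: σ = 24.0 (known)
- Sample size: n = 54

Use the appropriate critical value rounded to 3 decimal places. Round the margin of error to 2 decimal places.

The population standard deviation σ is known, so use the z-interval margin of error formula.

For 90% confidence, z* = 1.645 (from standard normal table)

Margin of error formula for z-interval: E = z* × σ/√n

E = 1.645 × 24.0/√54
  = 1.645 × 3.265986
  = 5.3725

Rounded to 2 decimal places:

5.37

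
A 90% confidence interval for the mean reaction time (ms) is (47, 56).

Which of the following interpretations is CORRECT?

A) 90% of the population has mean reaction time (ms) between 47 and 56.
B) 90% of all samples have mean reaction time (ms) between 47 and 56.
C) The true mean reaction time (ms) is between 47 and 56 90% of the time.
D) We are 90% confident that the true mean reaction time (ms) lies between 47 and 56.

A confidence interval represents our confidence in the procedure, not a probability statement about the parameter.

Key concept: If we repeated this sampling process many times and computed a 90% CI each time, about 90% of those intervals would contain the true population parameter.

For this specific interval (47, 56):
- Midpoint (point estimate): 51.5
- Margin of error: 4.5

The correct interpretation is the one stating confidence that the true parameter lies in the interval — option D.

D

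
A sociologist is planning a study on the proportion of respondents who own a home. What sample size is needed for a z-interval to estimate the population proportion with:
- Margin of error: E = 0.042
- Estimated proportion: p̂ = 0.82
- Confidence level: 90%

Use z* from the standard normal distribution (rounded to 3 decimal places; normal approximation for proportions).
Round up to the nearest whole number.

Using z* for proportion z-interval (normal approximation).

For 90% confidence, z* = 1.645 (from standard normal table)

Sample size formula for proportion z-interval: n = z*²p̂(1-p̂)/E²

n = 1.645² × 0.82 × 0.18 / 0.042²
  = 2.706025 × 0.1476 / 0.001764
  = 226.4225

Round up to the nearest whole number: n = 227

227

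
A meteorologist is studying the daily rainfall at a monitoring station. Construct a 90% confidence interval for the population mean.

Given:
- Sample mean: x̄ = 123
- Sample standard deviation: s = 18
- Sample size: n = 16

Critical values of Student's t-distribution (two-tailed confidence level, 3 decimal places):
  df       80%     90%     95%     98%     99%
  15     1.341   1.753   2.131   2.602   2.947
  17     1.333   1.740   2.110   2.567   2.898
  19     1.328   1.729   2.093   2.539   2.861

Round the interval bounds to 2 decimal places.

The population standard deviation σ is unknown (only the sample standard deviation s is given), so use a t-interval with df = n - 1 = 16 - 1 = 15.

For 90% confidence with df = 15, t* = 1.753 (from t-table)

Standard error: SE = s/√n = 18/√16 = 4.500000

Margin of error: E = t* × SE = 1.753 × 4.500000 = 7.8885

T-interval: x̄ ± E = 123 ± 7.8885 = (115.1115, 130.8885)

Rounded to 2 decimal places:

(115.11, 130.89)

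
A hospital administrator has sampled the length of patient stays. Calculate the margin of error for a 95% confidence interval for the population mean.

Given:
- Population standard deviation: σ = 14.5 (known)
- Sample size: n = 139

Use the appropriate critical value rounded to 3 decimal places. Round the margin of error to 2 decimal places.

The population standard deviation σ is known, so use the z-interval margin of error formula.

For 95% confidence, z* = 1.96 (from standard normal table)

Margin of error formula for z-interval: E = z* × σ/√n

E = 1.96 × 14.5/√139
  = 1.96 × 1.229874
  = 2.4106

Rounded to 2 decimal places:

2.41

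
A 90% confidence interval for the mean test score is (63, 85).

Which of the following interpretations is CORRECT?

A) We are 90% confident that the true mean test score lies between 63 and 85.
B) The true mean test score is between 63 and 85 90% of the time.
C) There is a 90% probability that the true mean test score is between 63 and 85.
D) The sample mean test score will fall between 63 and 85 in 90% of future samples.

A confidence interval represents our confidence in the procedure, not a probability statement about the parameter.

Key concept: If we repeated this sampling process many times and computed a 90% CI each time, about 90% of those intervals would contain the true population parameter.

For this specific interval (63, 85):
- Midpoint (point estimate): 74
- Margin of error: 11

The correct interpretation is the one stating confidence that the true parameter lies in the interval — option A.

A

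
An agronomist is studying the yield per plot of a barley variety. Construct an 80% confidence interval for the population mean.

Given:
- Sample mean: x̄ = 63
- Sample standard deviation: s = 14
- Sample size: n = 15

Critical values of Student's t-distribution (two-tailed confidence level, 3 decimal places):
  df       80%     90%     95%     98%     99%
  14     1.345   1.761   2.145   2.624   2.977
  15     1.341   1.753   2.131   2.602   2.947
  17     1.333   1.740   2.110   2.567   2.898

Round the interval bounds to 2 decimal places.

The population standard deviation σ is unknown (only the sample standard deviation s is given), so use a t-interval with df = n - 1 = 15 - 1 = 14.

For 80% confidence with df = 14, t* = 1.345 (from t-table)

Standard error: SE = s/√n = 14/√15 = 3.614784

Margin of error: E = t* × SE = 1.345 × 3.614784 = 4.8619

T-interval: x̄ ± E = 63 ± 4.8619 = (58.1381, 67.8619)

Rounded to 2 decimal places:

(58.14, 67.86)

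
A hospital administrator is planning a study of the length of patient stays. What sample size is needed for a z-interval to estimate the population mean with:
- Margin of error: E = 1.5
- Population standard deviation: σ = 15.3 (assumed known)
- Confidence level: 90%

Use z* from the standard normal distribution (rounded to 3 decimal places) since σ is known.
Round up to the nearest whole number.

Using z* since population σ is known (z-interval formula).

For 90% confidence, z* = 1.645 (from standard normal table)

Sample size formula for z-interval: n = (z*σ/E)²

n = (1.645 × 15.3 / 1.5)²
  = (16.779000)²
  = 281.5348

Round up to the nearest whole number: n = 282

282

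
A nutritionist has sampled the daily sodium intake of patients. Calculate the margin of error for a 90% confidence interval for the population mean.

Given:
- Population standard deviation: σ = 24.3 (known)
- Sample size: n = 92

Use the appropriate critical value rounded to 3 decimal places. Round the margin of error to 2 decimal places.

The population standard deviation σ is known, so use the z-interval margin of error formula.

For 90% confidence, z* = 1.645 (from standard normal table)

Margin of error formula for z-interval: E = z* × σ/√n

E = 1.645 × 24.3/√92
  = 1.645 × 2.533450
  = 4.1675

Rounded to 2 decimal places:

4.17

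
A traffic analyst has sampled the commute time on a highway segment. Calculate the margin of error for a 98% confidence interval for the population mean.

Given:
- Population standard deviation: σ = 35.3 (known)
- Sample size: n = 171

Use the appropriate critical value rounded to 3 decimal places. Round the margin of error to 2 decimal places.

The population standard deviation σ is known, so use the z-interval margin of error formula.

For 98% confidence, z* = 2.326 (from standard normal table)

Margin of error formula for z-interval: E = z* × σ/√n

E = 2.326 × 35.3/√171
  = 2.326 × 2.699458
  = 6.2789

Rounded to 2 decimal places:

6.28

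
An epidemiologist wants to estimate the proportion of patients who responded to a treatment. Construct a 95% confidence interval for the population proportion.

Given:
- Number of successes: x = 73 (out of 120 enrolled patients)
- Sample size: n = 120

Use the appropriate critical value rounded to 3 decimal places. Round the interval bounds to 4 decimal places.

Sample proportion: p̂ = 73/120 = 0.608333

Check conditions for normal approximation:
  np̂ = 73 ≥ 10 ✓
  n(1-p̂) = 47 ≥ 10 ✓

The sample is large enough, so use a z-interval (normal approximation) for the proportion.

For 95% confidence, z* = 1.96 (from standard normal table)

Standard error: SE = √(p̂(1-p̂)/n) = √(0.608333×0.391667/120) = 0.04455931

Margin of error: E = z* × SE = 1.96 × 0.04455931 = 0.087336

Z-interval: p̂ ± E = 0.608333 ± 0.087336 = (0.520997, 0.695670)

Rounded to 4 decimal places:

(0.5210, 0.6957)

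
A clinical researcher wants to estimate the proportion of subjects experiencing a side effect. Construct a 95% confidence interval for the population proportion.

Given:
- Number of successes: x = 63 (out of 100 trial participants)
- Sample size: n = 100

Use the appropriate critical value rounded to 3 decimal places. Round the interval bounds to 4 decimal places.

Sample proportion: p̂ = 63/100 = 0.630000

Check conditions for normal approximation:
  np̂ = 63 ≥ 10 ✓
  n(1-p̂) = 37 ≥ 10 ✓

The sample is large enough, so use a z-interval (normal approximation) for the proportion.

For 95% confidence, z* = 1.96 (from standard normal table)

Standard error: SE = √(p̂(1-p̂)/n) = √(0.630000×0.370000/100) = 0.04828043

Margin of error: E = z* × SE = 1.96 × 0.04828043 = 0.094630

Z-interval: p̂ ± E = 0.630000 ± 0.094630 = (0.535370, 0.724630)

Rounded to 4 decimal places:

(0.5354, 0.7246)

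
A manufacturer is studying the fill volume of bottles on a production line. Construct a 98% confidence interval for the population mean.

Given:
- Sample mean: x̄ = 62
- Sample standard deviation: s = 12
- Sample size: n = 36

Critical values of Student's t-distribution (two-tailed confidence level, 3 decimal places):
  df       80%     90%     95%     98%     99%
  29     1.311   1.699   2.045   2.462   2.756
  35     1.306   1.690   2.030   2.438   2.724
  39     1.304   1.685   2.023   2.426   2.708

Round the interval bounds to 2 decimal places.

The population standard deviation σ is unknown (only the sample standard deviation s is given), so use a t-interval with df = n - 1 = 36 - 1 = 35.

For 98% confidence with df = 35, t* = 2.438 (from t-table)

Standard error: SE = s/√n = 12/√36 = 2.000000

Margin of error: E = t* × SE = 2.438 × 2.000000 = 4.8760

T-interval: x̄ ± E = 62 ± 4.8760 = (57.1240, 66.8760)

Rounded to 2 decimal places:

(57.12, 66.88)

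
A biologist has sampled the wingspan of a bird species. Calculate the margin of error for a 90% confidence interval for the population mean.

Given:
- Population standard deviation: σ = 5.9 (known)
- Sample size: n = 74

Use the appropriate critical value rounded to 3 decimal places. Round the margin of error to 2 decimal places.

The population standard deviation σ is known, so use the z-interval margin of error formula.

For 90% confidence, z* = 1.645 (from standard normal table)

Margin of error formula for z-interval: E = z* × σ/√n

E = 1.645 × 5.9/√74
  = 1.645 × 0.685861
  = 1.1282

Rounded to 2 decimal places:

1.13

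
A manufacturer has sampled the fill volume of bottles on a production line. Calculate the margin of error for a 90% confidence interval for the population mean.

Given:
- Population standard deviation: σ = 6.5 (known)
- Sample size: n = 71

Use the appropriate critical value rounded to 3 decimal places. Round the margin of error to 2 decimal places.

The population standard deviation σ is known, so use the z-interval margin of error formula.

For 90% confidence, z* = 1.645 (from standard normal table)

Margin of error formula for z-interval: E = z* × σ/√n

E = 1.645 × 6.5/√71
  = 1.645 × 0.771408
  = 1.2690

Rounded to 2 decimal places:

1.27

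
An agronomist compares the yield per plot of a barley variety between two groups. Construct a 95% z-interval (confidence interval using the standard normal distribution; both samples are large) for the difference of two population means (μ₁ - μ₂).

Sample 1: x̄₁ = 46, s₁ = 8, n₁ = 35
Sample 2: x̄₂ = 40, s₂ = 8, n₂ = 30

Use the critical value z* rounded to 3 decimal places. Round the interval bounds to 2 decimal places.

Both samples are large (n₁ = 35 ≥ 30, n₂ = 30 ≥ 30), so a z-interval for the difference of means applies.

Point estimate: x̄₁ - x̄₂ = 46 - 40 = 6

Standard error: SE = √(s₁²/n₁ + s₂²/n₂)
= √(8²/35 + 8²/30)
= √(1.828571 + 2.133333)
= 1.990453

For 95% confidence, z* = 1.96 (from standard normal table)
Margin of error: E = z* × SE = 1.96 × 1.990453 = 3.9013

Z-interval: (x̄₁ - x̄₂) ± E = 6 ± 3.9013 = (2.0987, 9.9013)

Rounded to 2 decimal places:

(2.10, 9.90)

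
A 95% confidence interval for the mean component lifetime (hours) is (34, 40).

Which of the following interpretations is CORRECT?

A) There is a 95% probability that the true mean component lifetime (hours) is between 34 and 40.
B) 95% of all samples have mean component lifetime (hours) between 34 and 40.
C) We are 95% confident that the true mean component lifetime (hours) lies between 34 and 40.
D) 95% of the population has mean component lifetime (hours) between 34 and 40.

A confidence interval represents our confidence in the procedure, not a probability statement about the parameter.

Key concept: If we repeated this sampling process many times and computed a 95% CI each time, about 95% of those intervals would contain the true population parameter.

For this specific interval (34, 40):
- Midpoint (point estimate): 37
- Margin of error: 3

The correct interpretation is the one stating confidence that the true parameter lies in the interval — option C.

C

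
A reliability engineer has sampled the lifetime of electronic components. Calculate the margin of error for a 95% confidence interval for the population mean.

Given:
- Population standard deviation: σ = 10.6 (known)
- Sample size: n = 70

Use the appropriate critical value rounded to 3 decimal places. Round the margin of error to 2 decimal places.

The population standard deviation σ is known, so use the z-interval margin of error formula.

For 95% confidence, z* = 1.96 (from standard normal table)

Margin of error formula for z-interval: E = z* × σ/√n

E = 1.96 × 10.6/√70
  = 1.96 × 1.266942
  = 2.4832

Rounded to 2 decimal places:

2.48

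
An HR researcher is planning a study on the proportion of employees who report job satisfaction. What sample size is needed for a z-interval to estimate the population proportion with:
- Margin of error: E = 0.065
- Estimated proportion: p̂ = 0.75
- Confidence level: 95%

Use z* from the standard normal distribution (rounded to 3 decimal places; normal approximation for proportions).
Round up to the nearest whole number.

Using z* for proportion z-interval (normal approximation).

For 95% confidence, z* = 1.96 (from standard normal table)

Sample size formula for proportion z-interval: n = z*²p̂(1-p̂)/E²

n = 1.96² × 0.75 × 0.25 / 0.065²
  = 3.8416 × 0.1875 / 0.004225
  = 170.4852

Round up to the nearest whole number: n = 171

171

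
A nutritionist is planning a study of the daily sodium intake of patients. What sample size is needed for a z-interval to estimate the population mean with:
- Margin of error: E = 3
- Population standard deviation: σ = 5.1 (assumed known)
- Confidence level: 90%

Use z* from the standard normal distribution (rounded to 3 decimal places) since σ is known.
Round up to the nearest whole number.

Using z* since population σ is known (z-interval formula).

For 90% confidence, z* = 1.645 (from standard normal table)

Sample size formula for z-interval: n = (z*σ/E)²

n = (1.645 × 5.1 / 3)²
  = (2.796500)²
  = 7.8204

Round up to the nearest whole number: n = 8

8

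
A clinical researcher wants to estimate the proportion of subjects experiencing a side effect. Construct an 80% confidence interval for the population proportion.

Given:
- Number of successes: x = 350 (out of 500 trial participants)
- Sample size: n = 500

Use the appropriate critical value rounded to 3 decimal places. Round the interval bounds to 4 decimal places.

Sample proportion: p̂ = 350/500 = 0.700000

Check conditions for normal approximation:
  np̂ = 350 ≥ 10 ✓
  n(1-p̂) = 150 ≥ 10 ✓

The sample is large enough, so use a z-interval (normal approximation) for the proportion.

For 80% confidence, z* = 1.282 (from standard normal table)

Standard error: SE = √(p̂(1-p̂)/n) = √(0.700000×0.300000/500) = 0.02049390

Margin of error: E = z* × SE = 1.282 × 0.02049390 = 0.026273

Z-interval: p̂ ± E = 0.700000 ± 0.026273 = (0.673727, 0.726273)

Rounded to 4 decimal places:

(0.6737, 0.7263)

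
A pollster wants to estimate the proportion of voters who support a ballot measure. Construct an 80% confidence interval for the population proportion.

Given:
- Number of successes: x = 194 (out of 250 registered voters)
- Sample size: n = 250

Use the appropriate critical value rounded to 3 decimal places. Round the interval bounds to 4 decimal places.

Sample proportion: p̂ = 194/250 = 0.776000

Check conditions for normal approximation:
  np̂ = 194 ≥ 10 ✓
  n(1-p̂) = 56 ≥ 10 ✓

The sample is large enough, so use a z-interval (normal approximation) for the proportion.

For 80% confidence, z* = 1.282 (from standard normal table)

Standard error: SE = √(p̂(1-p̂)/n) = √(0.776000×0.224000/250) = 0.02636847

Margin of error: E = z* × SE = 1.282 × 0.02636847 = 0.033804

Z-interval: p̂ ± E = 0.776000 ± 0.033804 = (0.742196, 0.809804)

Rounded to 4 decimal places:

(0.7422, 0.8098)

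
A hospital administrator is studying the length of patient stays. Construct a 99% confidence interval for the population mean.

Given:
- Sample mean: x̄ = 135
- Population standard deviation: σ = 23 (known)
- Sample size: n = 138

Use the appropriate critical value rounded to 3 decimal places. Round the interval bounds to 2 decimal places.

The population standard deviation σ is known, so use a z-interval (standard normal critical value).

For 99% confidence, z* = 2.576 (from standard normal table)

Standard error: SE = σ/√n = 23/√138 = 1.957890

Margin of error: E = z* × SE = 2.576 × 1.957890 = 5.0435

Z-interval: x̄ ± E = 135 ± 5.0435 = (129.9565, 140.0435)

Rounded to 2 decimal places:

(129.96, 140.04)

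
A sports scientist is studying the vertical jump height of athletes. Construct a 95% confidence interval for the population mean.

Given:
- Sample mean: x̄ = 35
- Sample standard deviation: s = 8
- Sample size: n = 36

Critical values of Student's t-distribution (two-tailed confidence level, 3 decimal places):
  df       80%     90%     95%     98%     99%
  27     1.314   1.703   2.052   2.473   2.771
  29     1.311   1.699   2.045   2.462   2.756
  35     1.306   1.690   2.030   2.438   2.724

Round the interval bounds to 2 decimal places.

The population standard deviation σ is unknown (only the sample standard deviation s is given), so use a t-interval with df = n - 1 = 36 - 1 = 35.

For 95% confidence with df = 35, t* = 2.030 (from t-table)

Standard error: SE = s/√n = 8/√36 = 1.333333

Margin of error: E = t* × SE = 2.030 × 1.333333 = 2.7067

T-interval: x̄ ± E = 35 ± 2.7067 = (32.2933, 37.7067)

Rounded to 2 decimal places:

(32.29, 37.71)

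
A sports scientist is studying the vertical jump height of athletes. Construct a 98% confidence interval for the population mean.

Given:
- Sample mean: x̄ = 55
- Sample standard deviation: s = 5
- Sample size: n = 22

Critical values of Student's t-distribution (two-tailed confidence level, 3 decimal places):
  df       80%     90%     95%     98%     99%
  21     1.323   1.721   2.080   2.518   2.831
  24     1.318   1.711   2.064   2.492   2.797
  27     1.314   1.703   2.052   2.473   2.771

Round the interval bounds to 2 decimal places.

The population standard deviation σ is unknown (only the sample standard deviation s is given), so use a t-interval with df = n - 1 = 22 - 1 = 21.

For 98% confidence with df = 21, t* = 2.518 (from t-table)

Standard error: SE = s/√n = 5/√22 = 1.066004

Margin of error: E = t* × SE = 2.518 × 1.066004 = 2.6842

T-interval: x̄ ± E = 55 ± 2.6842 = (52.3158, 57.6842)

Rounded to 2 decimal places:

(52.32, 57.68)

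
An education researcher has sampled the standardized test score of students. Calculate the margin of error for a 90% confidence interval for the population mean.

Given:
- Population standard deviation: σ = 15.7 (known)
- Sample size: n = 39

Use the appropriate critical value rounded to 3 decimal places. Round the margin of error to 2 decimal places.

The population standard deviation σ is known, so use the z-interval margin of error formula.

For 90% confidence, z* = 1.645 (from standard normal table)

Margin of error formula for z-interval: E = z* × σ/√n

E = 1.645 × 15.7/√39
  = 1.645 × 2.514012
  = 4.1355

Rounded to 2 decimal places:

4.14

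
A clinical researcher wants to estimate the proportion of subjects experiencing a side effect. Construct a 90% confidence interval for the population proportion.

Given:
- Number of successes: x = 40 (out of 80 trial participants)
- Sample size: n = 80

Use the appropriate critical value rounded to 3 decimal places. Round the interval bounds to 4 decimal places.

Sample proportion: p̂ = 40/80 = 0.500000

Check conditions for normal approximation:
  np̂ = 40 ≥ 10 ✓
  n(1-p̂) = 40 ≥ 10 ✓

The sample is large enough, so use a z-interval (normal approximation) for the proportion.

For 90% confidence, z* = 1.645 (from standard normal table)

Standard error: SE = √(p̂(1-p̂)/n) = √(0.500000×0.500000/80) = 0.05590170

Margin of error: E = z* × SE = 1.645 × 0.05590170 = 0.091958

Z-interval: p̂ ± E = 0.500000 ± 0.091958 = (0.408042, 0.591958)

Rounded to 4 decimal places:

(0.4080, 0.5920)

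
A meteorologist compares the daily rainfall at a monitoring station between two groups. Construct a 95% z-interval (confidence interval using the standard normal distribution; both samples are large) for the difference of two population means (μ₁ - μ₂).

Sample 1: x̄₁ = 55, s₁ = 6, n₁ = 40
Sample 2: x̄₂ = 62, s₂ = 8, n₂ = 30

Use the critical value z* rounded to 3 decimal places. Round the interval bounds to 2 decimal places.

Both samples are large (n₁ = 40 ≥ 30, n₂ = 30 ≥ 30), so a z-interval for the difference of means applies.

Point estimate: x̄₁ - x̄₂ = 55 - 62 = -7

Standard error: SE = √(s₁²/n₁ + s₂²/n₂)
= √(6²/40 + 8²/30)
= √(0.900000 + 2.133333)
= 1.741647

For 95% confidence, z* = 1.96 (from standard normal table)
Margin of error: E = z* × SE = 1.96 × 1.741647 = 3.4136

Z-interval: (x̄₁ - x̄₂) ± E = -7 ± 3.4136 = (-10.4136, -3.5864)

Rounded to 2 decimal places:

(-10.41, -3.59)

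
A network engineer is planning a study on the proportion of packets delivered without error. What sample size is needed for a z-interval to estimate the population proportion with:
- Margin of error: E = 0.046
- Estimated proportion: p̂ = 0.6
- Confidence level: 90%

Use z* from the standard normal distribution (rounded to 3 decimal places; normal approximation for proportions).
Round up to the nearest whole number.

Using z* for proportion z-interval (normal approximation).

For 90% confidence, z* = 1.645 (from standard normal table)

Sample size formula for proportion z-interval: n = z*²p̂(1-p̂)/E²

n = 1.645² × 0.6 × 0.4 / 0.046²
  = 2.706025 × 0.24 / 0.002116
  = 306.9216

Round up to the nearest whole number: n = 307

307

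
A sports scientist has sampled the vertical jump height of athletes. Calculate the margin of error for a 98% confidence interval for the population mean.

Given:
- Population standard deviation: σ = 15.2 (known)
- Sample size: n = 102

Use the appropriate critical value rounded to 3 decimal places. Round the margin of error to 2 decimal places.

The population standard deviation σ is known, so use the z-interval margin of error formula.

For 98% confidence, z* = 2.326 (from standard normal table)

Margin of error formula for z-interval: E = z* × σ/√n

E = 2.326 × 15.2/√102
  = 2.326 × 1.505024
  = 3.5007

Rounded to 2 decimal places:

3.50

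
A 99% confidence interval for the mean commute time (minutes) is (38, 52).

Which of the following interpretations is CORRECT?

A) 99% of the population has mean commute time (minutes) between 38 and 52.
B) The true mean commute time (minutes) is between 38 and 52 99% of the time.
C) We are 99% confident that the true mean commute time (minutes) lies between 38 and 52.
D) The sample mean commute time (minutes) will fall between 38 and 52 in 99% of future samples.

A confidence interval represents our confidence in the procedure, not a probability statement about the parameter.

Key concept: If we repeated this sampling process many times and computed a 99% CI each time, about 99% of those intervals would contain the true population parameter.

For this specific interval (38, 52):
- Midpoint (point estimate): 45
- Margin of error: 7

The correct interpretation is the one stating confidence that the true parameter lies in the interval — option C.

C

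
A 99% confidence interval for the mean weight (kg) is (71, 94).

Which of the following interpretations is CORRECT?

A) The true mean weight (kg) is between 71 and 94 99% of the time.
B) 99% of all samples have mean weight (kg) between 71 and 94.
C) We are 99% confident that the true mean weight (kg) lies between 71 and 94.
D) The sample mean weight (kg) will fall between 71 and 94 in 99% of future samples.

A confidence interval represents our confidence in the procedure, not a probability statement about the parameter.

Key concept: If we repeated this sampling process many times and computed a 99% CI each time, about 99% of those intervals would contain the true population parameter.

For this specific interval (71, 94):
- Midpoint (point estimate): 82.5
- Margin of error: 11.5

The correct interpretation is the one stating confidence that the true parameter lies in the interval — option C.

C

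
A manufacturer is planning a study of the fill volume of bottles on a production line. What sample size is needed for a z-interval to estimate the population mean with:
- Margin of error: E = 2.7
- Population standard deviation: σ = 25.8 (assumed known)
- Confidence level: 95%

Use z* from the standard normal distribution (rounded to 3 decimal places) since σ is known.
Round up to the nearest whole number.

Using z* since population σ is known (z-interval formula).

For 95% confidence, z* = 1.96 (from standard normal table)

Sample size formula for z-interval: n = (z*σ/E)²

n = (1.96 × 25.8 / 2.7)²
  = (18.728889)²
  = 350.7713

Round up to the nearest whole number: n = 351

351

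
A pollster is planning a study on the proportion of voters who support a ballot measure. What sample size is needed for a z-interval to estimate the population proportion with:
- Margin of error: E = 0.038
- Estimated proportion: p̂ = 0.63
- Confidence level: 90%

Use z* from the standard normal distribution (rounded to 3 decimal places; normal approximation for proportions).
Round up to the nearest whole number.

Using z* for proportion z-interval (normal approximation).

For 90% confidence, z* = 1.645 (from standard normal table)

Sample size formula for proportion z-interval: n = z*²p̂(1-p̂)/E²

n = 1.645² × 0.63 × 0.37 / 0.038²
  = 2.706025 × 0.2331 / 0.001444
  = 436.8244

Round up to the nearest whole number: n = 437

437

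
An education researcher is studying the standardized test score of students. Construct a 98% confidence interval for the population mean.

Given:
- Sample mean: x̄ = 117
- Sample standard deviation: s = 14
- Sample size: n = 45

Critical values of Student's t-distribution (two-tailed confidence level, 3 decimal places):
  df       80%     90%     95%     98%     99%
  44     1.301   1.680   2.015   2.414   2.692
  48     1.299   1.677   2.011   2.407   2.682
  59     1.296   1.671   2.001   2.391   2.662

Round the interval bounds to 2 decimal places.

The population standard deviation σ is unknown (only the sample standard deviation s is given), so use a t-interval with df = n - 1 = 45 - 1 = 44.

For 98% confidence with df = 44, t* = 2.414 (from t-table)

Standard error: SE = s/√n = 14/√45 = 2.086997

Margin of error: E = t* × SE = 2.414 × 2.086997 = 5.0380

T-interval: x̄ ± E = 117 ± 5.0380 = (111.9620, 122.0380)

Rounded to 2 decimal places:

(111.96, 122.04)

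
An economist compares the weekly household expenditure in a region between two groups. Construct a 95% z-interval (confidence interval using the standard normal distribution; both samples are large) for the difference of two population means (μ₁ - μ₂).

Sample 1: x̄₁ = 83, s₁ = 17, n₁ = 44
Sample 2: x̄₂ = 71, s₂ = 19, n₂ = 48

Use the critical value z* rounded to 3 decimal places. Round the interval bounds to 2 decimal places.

Both samples are large (n₁ = 44 ≥ 30, n₂ = 48 ≥ 30), so a z-interval for the difference of means applies.

Point estimate: x̄₁ - x̄₂ = 83 - 71 = 12

Standard error: SE = √(s₁²/n₁ + s₂²/n₂)
= √(17²/44 + 19²/48)
= √(6.568182 + 7.520833)
= 3.753534

For 95% confidence, z* = 1.96 (from standard normal table)
Margin of error: E = z* × SE = 1.96 × 3.753534 = 7.3569

Z-interval: (x̄₁ - x̄₂) ± E = 12 ± 7.3569 = (4.6431, 19.3569)

Rounded to 2 decimal places:

(4.64, 19.36)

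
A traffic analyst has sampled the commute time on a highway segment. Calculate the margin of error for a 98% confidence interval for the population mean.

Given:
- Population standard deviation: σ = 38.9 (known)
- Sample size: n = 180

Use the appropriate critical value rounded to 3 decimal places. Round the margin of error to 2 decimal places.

The population standard deviation σ is known, so use the z-interval margin of error formula.

For 98% confidence, z* = 2.326 (from standard normal table)

Margin of error formula for z-interval: E = z* × σ/√n

E = 2.326 × 38.9/√180
  = 2.326 × 2.899435
  = 6.7441

Rounded to 2 decimal places:

6.74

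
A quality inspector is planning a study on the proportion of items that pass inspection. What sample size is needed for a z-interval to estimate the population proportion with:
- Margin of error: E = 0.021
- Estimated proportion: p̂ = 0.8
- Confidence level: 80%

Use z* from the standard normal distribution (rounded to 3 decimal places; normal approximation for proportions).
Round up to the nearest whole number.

Using z* for proportion z-interval (normal approximation).

For 80% confidence, z* = 1.282 (from standard normal table)

Sample size formula for proportion z-interval: n = z*²p̂(1-p̂)/E²

n = 1.282² × 0.8 × 0.2 / 0.021²
  = 1.643524 × 0.16 / 0.000441
  = 596.2899

Round up to the nearest whole number: n = 597

597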